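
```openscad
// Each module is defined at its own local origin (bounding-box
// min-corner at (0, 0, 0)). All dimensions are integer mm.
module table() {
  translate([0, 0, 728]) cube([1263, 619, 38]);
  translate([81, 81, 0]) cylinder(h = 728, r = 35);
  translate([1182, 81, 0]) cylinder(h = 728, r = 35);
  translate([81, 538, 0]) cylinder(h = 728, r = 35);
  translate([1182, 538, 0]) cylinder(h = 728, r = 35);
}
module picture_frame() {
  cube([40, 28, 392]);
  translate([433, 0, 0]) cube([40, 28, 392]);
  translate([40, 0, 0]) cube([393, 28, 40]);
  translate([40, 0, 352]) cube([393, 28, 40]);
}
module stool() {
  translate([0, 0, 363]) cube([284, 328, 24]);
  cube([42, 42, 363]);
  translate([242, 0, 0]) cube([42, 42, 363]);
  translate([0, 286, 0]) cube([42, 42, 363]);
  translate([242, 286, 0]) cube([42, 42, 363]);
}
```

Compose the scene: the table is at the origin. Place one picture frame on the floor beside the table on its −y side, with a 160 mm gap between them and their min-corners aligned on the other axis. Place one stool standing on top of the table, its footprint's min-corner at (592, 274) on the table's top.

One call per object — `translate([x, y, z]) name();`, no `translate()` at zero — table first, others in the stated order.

table();
translate([0, -188, 0]) picture_frame();
translate([592, 274, 766]) stool();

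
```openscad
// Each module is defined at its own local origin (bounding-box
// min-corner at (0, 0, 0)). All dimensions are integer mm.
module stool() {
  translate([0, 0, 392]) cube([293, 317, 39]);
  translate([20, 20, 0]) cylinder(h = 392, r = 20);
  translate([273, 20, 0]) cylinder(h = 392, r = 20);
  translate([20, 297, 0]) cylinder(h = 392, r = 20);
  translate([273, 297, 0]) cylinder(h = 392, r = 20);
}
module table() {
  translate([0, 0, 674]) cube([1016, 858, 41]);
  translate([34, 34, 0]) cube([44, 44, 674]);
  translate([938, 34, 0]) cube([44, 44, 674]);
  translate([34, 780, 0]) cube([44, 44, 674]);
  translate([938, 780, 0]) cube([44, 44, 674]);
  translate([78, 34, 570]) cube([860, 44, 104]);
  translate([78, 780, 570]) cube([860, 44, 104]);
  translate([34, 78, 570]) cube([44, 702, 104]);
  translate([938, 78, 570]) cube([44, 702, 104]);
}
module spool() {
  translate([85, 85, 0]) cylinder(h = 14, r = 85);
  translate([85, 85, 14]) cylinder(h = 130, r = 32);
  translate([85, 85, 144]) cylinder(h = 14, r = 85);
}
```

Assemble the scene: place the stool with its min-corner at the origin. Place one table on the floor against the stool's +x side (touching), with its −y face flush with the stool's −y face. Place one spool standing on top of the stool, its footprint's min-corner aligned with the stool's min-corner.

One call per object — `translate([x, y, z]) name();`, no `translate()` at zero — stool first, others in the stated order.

stool();
translate([293, 0, 0]) table();
translate([0, 0, 431]) spool();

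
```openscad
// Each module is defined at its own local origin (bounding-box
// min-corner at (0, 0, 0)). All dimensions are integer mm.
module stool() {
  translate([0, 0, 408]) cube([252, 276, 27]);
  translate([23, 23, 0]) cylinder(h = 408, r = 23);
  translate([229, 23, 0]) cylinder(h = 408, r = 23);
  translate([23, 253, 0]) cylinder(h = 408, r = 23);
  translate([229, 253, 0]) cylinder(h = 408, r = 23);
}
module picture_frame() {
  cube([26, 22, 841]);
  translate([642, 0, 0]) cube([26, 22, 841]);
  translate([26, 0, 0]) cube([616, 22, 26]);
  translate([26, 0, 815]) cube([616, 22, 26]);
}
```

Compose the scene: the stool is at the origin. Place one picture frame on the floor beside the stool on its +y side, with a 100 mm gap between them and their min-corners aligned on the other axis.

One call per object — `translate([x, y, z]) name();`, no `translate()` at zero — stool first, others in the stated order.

stool();
translate([0, 376, 0]) picture_frame();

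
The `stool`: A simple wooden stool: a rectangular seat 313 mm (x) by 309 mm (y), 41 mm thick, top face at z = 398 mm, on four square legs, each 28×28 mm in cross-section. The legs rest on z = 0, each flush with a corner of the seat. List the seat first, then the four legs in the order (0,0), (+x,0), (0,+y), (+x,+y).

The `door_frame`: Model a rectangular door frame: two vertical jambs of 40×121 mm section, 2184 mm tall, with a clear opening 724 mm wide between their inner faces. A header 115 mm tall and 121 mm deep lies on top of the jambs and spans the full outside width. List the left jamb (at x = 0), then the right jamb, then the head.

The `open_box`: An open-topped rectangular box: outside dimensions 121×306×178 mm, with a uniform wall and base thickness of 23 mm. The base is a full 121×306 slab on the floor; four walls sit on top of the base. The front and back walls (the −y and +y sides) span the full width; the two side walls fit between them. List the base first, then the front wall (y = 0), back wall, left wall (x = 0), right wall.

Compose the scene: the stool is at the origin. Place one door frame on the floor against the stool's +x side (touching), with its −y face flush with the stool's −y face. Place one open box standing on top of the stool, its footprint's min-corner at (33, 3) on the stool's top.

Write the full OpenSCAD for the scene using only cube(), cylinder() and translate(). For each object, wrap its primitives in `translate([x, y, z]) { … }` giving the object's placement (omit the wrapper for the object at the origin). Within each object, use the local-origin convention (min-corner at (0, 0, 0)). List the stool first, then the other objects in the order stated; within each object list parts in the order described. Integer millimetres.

translate([0, 0, 357]) cube([313, 309, 41]);
cube([28, 28, 357]);
translate([285, 0, 0]) cube([28, 28, 357]);
translate([0, 281, 0]) cube([28, 28, 357]);
translate([285, 281, 0]) cube([28, 28, 357]);
translate([313, 0, 0]) {
  cube([40, 121, 2184]);
  translate([764, 0, 0]) cube([40, 121, 2184]);
  translate([0, 0, 2184]) cube([804, 121, 115]);
}
translate([33, 3, 398]) {
  cube([121, 306, 23]);
  translate([0, 0, 23]) cube([121, 23, 155]);
  translate([0, 283, 23]) cube([121, 23, 155]);
  translate([0, 23, 23]) cube([23, 260, 155]);
  translate([98, 23, 23]) cube([23, 260, 155]);
}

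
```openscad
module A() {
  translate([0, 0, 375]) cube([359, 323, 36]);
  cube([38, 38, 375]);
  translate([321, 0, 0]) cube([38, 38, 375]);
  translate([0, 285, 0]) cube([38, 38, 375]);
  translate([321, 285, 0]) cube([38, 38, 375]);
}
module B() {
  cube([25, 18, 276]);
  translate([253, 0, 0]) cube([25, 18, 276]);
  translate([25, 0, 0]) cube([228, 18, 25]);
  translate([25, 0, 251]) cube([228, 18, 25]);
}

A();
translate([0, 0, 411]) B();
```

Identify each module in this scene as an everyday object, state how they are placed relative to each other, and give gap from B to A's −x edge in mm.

A is a stool. B is a picture frame. The picture frame is on top of the stool. The gap from the picture frame to the stool's −x edge is 0 mm.

The picture frame's min-x is at 0; the stool's min-x is 0; gap = 0 mm.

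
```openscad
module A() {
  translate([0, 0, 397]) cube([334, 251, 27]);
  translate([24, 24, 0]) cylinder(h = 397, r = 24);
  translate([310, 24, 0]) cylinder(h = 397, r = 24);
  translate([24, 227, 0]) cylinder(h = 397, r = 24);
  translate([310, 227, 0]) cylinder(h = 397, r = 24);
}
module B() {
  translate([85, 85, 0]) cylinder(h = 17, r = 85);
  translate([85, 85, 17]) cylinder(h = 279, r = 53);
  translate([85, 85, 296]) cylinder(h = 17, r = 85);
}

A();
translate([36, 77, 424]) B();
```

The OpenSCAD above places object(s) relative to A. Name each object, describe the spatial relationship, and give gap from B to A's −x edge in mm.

The spool's min-x is at 36; the stool's min-x is 0; gap = 36 mm.

A is a stool. B is a spool. The spool is on top of the stool. The gap from the spool to the stool's −x edge is 36 mm.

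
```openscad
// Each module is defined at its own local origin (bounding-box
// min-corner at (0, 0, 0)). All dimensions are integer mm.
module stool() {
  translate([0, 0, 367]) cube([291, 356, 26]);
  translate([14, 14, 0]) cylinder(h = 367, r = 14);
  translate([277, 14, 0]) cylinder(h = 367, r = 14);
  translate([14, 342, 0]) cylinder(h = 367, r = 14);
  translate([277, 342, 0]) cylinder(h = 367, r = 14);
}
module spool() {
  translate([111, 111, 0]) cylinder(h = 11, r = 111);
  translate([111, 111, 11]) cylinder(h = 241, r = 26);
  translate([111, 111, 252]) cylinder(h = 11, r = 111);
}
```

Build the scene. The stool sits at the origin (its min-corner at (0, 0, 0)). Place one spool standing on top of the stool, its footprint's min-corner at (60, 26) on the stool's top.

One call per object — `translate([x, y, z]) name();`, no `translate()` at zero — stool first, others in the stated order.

stool();
translate([60, 26, 393]) spool();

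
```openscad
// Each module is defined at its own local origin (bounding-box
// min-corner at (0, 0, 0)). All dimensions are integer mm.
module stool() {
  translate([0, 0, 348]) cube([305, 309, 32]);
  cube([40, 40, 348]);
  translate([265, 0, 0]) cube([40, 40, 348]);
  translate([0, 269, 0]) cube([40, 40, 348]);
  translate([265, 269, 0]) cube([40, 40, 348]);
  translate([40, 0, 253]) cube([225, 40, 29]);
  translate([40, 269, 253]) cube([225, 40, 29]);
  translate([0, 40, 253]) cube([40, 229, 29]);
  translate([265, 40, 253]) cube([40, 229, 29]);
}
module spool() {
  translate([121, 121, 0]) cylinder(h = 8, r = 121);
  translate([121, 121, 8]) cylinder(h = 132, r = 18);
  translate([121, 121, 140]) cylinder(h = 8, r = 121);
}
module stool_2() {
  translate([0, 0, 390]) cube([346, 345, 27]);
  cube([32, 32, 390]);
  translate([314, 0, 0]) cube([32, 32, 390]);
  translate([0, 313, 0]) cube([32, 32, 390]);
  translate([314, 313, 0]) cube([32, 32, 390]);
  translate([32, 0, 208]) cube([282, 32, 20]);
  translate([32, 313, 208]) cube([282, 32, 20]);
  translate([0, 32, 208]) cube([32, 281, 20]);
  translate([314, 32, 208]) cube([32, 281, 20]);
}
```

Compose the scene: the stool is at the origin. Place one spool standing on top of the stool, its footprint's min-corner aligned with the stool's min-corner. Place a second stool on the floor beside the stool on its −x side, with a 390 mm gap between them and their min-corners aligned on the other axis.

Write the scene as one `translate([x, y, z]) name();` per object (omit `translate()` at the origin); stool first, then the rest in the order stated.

stool();
translate([0, 0, 380]) spool();
translate([-736, 0, 0]) stool_2();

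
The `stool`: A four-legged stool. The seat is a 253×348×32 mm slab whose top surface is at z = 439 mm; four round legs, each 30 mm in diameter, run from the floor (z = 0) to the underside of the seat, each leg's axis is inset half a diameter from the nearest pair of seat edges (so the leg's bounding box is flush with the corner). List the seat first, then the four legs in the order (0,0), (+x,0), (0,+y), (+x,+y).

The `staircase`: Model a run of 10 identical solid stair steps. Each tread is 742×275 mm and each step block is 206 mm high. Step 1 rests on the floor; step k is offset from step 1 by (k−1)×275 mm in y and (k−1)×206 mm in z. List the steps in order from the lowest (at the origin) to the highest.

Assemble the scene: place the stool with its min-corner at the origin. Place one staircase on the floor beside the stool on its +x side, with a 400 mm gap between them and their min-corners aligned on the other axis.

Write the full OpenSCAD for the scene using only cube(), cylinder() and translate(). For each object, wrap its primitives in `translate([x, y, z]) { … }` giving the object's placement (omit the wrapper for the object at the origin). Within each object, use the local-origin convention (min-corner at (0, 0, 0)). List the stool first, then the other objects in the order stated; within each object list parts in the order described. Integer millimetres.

translate([0, 0, 407]) cube([253, 348, 32]);
translate([15, 15, 0]) cylinder(h = 407, r = 15);
translate([238, 15, 0]) cylinder(h = 407, r = 15);
translate([15, 333, 0]) cylinder(h = 407, r = 15);
translate([238, 333, 0]) cylinder(h = 407, r = 15);
translate([653, 0, 0]) {
  cube([742, 275, 206]);
  translate([0, 275, 206]) cube([742, 275, 206]);
  translate([0, 550, 412]) cube([742, 275, 206]);
  translate([0, 825, 618]) cube([742, 275, 206]);
  translate([0, 1100, 824]) cube([742, 275, 206]);
  translate([0, 1375, 1030]) cube([742, 275, 206]);
  translate([0, 1650, 1236]) cube([742, 275, 206]);
  translate([0, 1925, 1442]) cube([742, 275, 206]);
  translate([0, 2200, 1648]) cube([742, 275, 206]);
  translate([0, 2475, 1854]) cube([742, 275, 206]);
}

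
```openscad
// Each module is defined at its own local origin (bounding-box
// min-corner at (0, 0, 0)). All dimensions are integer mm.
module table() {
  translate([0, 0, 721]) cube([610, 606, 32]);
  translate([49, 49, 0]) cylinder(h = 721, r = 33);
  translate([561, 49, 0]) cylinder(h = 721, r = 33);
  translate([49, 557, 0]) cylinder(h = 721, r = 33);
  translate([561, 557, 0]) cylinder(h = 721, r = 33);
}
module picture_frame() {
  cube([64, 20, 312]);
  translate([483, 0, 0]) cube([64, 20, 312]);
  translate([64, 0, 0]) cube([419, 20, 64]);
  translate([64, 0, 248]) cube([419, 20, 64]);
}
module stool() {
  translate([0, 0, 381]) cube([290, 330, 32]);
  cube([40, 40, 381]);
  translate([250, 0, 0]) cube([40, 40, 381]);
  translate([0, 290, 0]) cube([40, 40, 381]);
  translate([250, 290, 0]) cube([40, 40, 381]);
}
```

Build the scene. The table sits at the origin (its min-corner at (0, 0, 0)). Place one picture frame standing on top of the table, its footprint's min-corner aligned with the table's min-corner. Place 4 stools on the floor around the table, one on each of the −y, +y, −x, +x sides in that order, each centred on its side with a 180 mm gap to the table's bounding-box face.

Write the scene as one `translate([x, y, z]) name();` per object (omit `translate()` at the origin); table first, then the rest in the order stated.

table();
translate([0, 0, 753]) picture_frame();
translate([160, -510, 0]) stool();
translate([160, 786, 0]) stool();
translate([-470, 138, 0]) stool();
translate([790, 138, 0]) stool();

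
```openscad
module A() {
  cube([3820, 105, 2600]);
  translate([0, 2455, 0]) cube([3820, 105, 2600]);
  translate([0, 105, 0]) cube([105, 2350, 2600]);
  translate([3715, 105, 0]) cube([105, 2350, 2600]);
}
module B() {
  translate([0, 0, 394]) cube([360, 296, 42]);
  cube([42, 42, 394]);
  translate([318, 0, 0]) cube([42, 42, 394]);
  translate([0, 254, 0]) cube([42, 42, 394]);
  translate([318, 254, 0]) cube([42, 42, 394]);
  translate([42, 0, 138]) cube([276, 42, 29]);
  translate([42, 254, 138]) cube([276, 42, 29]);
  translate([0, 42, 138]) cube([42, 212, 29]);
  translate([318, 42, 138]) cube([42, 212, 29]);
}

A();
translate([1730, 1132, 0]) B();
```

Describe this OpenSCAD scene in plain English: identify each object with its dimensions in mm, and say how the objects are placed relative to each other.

A is the wall frame of a small rectangular building: four walls, each 2600 mm tall and 105 mm thick, enclosing a footprint 3820 mm (x) by 2560 mm (y) outside-to-outside, with no floor or roof. The front and back walls (the −y and +y sides) span the full width; the two side walls fit between them.

B is a four-legged stool. The seat is 360×296 mm, 42 mm thick, top at z = 436 mm. It stands on four square legs, each 42×42 mm in cross-section, from z = 0 to the seat underside, each flush with a corner of the seat. Four stretchers, 42 mm wide and 29 mm tall, connect adjacent legs with their undersides at z = 138 mm, each running between the inner faces of the legs it joins and aligned with the legs' outer faces on the other axis.

The stool sits inside the house frame, centred.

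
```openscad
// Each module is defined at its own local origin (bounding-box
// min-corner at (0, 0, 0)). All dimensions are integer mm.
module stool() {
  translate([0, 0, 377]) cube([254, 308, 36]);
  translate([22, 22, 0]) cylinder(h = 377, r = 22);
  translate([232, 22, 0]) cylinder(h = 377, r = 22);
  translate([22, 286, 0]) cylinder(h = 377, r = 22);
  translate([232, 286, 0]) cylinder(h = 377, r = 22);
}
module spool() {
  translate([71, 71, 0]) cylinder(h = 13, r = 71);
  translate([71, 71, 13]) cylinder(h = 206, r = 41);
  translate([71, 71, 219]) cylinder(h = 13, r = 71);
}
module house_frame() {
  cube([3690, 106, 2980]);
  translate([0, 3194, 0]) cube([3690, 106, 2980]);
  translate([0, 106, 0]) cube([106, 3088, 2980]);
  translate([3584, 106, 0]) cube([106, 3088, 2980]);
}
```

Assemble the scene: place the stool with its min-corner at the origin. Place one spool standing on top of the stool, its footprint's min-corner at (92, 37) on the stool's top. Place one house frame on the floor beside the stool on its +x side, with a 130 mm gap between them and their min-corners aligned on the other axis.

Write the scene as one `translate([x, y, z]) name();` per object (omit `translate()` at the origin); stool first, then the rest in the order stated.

stool();
translate([92, 37, 413]) spool();
translate([384, 0, 0]) house_frame();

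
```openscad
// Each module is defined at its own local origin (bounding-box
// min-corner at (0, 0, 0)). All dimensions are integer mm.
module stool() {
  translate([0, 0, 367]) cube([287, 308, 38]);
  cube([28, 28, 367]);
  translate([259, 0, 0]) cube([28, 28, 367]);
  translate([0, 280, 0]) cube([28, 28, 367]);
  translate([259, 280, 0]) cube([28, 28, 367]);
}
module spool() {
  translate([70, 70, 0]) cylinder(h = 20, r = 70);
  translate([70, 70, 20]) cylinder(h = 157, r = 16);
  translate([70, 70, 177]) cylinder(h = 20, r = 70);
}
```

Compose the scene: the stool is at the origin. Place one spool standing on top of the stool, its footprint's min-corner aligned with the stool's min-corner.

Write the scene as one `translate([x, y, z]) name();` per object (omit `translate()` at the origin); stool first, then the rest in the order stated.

stool();
translate([0, 0, 405]) spool();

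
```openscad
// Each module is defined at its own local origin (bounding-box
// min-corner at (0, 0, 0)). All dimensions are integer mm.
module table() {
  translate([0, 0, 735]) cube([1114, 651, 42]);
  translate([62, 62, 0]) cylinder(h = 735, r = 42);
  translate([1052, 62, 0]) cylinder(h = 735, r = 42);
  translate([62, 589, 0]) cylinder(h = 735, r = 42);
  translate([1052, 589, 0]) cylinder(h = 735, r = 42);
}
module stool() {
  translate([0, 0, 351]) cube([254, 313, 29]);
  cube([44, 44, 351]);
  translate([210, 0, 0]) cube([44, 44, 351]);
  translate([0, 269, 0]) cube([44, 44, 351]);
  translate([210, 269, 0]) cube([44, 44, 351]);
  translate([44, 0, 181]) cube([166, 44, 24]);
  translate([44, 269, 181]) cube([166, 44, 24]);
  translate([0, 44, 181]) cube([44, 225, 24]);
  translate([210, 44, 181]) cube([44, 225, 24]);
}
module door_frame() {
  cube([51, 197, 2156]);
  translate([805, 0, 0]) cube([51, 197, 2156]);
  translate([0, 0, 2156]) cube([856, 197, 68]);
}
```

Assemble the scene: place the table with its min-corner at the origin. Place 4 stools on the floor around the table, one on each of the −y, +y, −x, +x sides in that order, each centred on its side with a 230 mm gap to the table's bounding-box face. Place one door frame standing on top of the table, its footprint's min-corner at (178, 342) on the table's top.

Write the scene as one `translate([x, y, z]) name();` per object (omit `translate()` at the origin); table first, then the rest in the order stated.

table();
translate([430, -543, 0]) stool();
translate([430, 881, 0]) stool();
translate([-484, 169, 0]) stool();
translate([1344, 169, 0]) stool();
translate([178, 342, 777]) door_frame();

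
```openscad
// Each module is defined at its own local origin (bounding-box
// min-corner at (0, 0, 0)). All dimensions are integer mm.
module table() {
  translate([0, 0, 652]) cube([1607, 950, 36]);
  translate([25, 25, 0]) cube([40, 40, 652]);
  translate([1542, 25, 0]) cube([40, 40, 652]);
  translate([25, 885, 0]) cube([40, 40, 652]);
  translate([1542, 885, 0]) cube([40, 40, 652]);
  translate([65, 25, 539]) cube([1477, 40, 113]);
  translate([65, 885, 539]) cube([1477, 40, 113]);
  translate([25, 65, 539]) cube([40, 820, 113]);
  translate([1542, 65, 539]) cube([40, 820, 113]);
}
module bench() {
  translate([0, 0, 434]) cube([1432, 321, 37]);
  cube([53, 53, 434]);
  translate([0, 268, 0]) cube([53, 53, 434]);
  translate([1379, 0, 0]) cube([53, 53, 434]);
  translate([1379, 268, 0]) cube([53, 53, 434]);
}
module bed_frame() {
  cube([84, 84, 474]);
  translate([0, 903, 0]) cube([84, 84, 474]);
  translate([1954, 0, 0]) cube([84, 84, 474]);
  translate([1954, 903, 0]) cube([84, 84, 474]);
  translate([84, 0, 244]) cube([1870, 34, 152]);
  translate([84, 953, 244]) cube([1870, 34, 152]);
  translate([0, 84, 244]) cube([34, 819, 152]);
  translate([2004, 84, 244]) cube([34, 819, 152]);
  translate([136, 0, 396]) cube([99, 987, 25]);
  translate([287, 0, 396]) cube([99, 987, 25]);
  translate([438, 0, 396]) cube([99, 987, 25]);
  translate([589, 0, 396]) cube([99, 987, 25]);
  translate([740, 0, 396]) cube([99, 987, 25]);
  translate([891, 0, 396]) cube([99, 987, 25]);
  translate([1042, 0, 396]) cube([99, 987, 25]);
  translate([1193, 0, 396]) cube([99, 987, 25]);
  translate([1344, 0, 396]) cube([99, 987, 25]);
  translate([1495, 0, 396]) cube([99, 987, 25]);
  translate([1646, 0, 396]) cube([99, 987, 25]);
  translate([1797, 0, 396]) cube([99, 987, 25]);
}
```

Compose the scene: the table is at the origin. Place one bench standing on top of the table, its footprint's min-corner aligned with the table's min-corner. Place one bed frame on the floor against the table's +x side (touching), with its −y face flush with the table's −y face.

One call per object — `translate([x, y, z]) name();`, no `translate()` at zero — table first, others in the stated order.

table();
translate([0, 0, 688]) bench();
translate([1607, 0, 0]) bed_frame();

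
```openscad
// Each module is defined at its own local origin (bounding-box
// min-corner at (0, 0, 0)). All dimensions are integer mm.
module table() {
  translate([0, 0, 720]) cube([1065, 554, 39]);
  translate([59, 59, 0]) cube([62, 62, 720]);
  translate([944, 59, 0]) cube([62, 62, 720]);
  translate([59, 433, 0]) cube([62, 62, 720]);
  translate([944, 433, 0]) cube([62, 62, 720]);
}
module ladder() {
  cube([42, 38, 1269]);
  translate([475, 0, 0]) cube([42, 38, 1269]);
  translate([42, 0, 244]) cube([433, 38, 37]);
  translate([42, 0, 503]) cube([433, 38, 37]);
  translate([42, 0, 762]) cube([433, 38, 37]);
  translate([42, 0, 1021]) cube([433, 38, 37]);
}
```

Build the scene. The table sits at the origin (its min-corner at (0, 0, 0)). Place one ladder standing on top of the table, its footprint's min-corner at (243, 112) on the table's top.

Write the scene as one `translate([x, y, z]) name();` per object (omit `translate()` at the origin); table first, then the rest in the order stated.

table();
translate([243, 112, 759]) ladder();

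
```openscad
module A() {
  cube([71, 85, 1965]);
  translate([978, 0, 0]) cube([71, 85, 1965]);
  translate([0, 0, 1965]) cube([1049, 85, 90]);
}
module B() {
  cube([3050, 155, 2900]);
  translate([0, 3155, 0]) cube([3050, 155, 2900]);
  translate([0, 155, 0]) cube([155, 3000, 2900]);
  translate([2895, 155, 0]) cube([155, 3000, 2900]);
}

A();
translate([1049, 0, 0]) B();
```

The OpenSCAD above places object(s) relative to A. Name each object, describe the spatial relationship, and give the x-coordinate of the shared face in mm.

The door frame's +x face and the house frame's −x face are both at x = 1049 mm.

A is a door frame. B is a house frame. The house frame is against the door frame's +x side, with their −y faces flush. The x-coordinate of the shared face is 1049 mm.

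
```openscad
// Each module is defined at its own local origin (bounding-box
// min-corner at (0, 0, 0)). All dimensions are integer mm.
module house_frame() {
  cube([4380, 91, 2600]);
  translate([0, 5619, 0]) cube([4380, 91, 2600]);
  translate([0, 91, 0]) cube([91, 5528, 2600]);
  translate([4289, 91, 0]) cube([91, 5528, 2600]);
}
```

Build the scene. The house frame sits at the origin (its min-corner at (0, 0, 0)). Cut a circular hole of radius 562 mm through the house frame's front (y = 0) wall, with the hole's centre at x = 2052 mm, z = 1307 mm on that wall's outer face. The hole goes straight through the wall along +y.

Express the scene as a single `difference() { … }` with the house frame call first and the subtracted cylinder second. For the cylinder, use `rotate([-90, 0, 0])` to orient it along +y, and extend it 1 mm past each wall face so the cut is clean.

difference() {
  house_frame();
  translate([2052, -1, 1307]) rotate([-90, 0, 0]) cylinder(h = 93, r = 562);
}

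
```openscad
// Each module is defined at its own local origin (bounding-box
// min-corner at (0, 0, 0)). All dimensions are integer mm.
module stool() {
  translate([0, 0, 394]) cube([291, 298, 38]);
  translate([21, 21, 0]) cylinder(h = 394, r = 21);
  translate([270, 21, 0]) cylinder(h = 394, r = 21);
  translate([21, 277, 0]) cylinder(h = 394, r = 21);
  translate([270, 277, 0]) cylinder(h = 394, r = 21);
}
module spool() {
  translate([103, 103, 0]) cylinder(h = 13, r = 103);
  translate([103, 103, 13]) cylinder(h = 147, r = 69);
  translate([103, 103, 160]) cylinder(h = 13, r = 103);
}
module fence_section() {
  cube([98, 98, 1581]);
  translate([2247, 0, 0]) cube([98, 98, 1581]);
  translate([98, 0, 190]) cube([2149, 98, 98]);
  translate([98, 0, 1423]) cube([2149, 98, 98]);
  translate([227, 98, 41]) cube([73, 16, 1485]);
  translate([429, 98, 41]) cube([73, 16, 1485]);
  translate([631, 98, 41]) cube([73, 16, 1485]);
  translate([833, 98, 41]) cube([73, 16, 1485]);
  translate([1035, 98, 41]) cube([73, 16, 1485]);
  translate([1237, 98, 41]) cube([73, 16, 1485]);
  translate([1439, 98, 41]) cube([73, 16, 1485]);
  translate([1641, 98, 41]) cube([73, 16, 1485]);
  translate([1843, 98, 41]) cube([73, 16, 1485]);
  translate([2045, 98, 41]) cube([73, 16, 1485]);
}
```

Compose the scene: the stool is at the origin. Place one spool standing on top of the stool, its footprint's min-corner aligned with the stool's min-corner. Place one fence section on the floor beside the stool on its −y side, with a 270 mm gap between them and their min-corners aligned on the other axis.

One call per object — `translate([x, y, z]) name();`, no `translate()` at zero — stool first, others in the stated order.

stool();
translate([0, 0, 432]) spool();
translate([0, -384, 0]) fence_section();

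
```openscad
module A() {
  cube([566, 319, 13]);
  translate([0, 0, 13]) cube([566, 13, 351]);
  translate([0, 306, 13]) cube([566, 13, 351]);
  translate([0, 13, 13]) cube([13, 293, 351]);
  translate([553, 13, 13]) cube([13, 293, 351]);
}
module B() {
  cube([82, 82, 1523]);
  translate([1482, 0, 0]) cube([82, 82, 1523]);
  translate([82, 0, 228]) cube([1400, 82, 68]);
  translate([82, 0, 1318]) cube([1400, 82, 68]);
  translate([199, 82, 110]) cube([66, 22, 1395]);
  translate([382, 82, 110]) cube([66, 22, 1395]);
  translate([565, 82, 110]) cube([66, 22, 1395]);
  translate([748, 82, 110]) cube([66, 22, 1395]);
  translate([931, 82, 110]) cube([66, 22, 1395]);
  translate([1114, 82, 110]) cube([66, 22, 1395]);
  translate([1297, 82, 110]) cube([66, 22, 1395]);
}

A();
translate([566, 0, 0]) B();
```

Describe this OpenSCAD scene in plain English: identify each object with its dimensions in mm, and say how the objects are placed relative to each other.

A is an open-topped rectangular box: outside dimensions 566×319×364 mm, with a uniform wall and base thickness of 13 mm. The base is a full 566×319 slab on the floor; four walls sit on top of the base. The front and back walls (the −y and +y sides) span the full width; the two side walls fit between them.

B is a fence section. Two 82×82 mm posts, 1523 mm tall, stand on the floor with a clear span of 1400 mm between their inner faces. Two horizontal rails of 82×68 mm section span the gap between the posts with their undersides at z = 228 mm and z = 1318 mm, flush with the posts' −y face. 7 pickets, each 66 mm wide, 22 mm thick and 1395 mm tall, are fixed to the +y face of the rails with their bottoms at z = 110 mm, evenly spaced across the span with equal gaps (rounded down to the nearest mm) at the −x end and between each pair — any rounding remainder accumulates at the +x end.

The fence section is against the open box's +x side, with their −y faces flush.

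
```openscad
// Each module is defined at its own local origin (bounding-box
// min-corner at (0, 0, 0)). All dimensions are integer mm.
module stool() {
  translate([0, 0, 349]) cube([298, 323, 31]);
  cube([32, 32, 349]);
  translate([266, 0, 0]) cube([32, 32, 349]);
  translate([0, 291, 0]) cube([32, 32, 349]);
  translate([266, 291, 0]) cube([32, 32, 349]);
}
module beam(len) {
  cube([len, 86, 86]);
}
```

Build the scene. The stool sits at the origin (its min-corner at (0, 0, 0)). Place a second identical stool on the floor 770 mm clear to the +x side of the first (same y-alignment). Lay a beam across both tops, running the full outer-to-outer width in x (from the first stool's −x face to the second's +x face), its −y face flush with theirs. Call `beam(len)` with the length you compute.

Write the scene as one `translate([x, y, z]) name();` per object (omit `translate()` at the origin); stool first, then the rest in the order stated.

stool();
translate([1068, 0, 0]) stool();
translate([0, 0, 380]) beam(1366);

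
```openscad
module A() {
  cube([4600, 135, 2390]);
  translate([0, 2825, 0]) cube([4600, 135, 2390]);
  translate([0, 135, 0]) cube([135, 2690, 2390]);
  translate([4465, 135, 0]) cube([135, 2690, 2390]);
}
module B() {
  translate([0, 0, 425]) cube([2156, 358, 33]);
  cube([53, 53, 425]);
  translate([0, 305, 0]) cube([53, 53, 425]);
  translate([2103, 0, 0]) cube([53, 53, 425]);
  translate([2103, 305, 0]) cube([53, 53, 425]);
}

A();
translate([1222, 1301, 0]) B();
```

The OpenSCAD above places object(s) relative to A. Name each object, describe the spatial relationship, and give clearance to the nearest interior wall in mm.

A is a house frame. B is a bench. The bench sits inside the house frame, centred. The clearance to the nearest interior wall is 1087 mm.

Clearances: x = 1087, y = 1166; minimum 1087 mm.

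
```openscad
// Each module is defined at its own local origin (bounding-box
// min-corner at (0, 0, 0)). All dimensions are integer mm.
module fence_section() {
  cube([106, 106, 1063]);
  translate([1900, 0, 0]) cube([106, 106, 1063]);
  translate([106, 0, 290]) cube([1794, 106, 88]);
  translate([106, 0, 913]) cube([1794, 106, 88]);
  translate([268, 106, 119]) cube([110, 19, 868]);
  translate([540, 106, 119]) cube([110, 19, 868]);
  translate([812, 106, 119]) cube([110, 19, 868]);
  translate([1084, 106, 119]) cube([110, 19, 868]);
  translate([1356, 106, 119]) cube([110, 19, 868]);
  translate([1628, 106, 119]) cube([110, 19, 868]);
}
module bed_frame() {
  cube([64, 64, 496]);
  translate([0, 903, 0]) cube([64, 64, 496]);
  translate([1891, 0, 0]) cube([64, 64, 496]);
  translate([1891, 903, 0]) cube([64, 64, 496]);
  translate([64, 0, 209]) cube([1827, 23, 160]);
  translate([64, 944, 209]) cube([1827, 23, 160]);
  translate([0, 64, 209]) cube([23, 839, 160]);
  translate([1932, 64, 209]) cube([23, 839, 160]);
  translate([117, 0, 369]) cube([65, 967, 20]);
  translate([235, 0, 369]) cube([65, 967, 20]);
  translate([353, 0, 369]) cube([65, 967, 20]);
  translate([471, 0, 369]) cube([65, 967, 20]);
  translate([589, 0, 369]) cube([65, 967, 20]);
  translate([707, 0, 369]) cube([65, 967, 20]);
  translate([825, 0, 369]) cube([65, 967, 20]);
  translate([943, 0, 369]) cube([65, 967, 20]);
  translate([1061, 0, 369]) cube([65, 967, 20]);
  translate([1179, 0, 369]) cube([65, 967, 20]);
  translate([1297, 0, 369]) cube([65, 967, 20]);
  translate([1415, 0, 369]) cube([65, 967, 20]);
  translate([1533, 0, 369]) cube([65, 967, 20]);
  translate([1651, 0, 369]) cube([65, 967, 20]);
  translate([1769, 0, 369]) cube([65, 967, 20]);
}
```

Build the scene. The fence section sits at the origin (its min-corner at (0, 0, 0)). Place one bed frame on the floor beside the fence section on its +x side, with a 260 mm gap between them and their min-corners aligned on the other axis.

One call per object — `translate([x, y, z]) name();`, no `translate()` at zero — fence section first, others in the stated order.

fence_section();
translate([2266, 0, 0]) bed_frame();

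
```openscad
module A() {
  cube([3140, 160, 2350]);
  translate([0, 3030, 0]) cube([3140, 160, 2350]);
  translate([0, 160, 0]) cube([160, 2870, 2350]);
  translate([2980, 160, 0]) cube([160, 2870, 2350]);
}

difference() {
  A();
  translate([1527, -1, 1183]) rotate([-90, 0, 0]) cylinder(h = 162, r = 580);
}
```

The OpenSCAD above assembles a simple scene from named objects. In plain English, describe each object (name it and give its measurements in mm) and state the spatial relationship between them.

A is a box-shaped house frame (walls only): outside footprint 3140×3190 mm, wall height 2350 mm, wall thickness 160 mm. The two y-facing walls run the full x-width; the two x-facing walls fit between the inner faces of the y-facing walls.

The house frame has a circular hole of radius 580 mm through its front wall, centred at (x = 1527, z = 1183).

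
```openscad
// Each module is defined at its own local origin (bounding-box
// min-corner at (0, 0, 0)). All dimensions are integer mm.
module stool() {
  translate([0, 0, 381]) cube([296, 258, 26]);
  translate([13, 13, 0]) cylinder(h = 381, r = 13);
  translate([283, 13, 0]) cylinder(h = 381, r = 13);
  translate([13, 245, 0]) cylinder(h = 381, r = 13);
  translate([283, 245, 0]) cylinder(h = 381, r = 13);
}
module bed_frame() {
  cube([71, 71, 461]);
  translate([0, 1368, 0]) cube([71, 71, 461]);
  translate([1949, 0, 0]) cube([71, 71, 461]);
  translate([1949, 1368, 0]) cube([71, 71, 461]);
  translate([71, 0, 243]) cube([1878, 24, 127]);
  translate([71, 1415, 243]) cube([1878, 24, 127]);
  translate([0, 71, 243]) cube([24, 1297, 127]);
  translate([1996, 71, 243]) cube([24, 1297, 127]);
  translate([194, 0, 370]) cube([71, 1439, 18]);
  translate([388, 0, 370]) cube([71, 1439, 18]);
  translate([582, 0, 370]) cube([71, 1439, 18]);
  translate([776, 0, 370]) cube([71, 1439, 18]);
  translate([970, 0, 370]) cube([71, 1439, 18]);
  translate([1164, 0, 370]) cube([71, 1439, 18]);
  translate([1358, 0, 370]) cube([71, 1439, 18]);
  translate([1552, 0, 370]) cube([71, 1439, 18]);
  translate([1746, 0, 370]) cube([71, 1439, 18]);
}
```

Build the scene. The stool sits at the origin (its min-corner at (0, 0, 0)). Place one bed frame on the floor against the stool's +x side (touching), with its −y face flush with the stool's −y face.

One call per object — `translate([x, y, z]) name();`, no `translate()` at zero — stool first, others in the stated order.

stool();
translate([296, 0, 0]) bed_frame();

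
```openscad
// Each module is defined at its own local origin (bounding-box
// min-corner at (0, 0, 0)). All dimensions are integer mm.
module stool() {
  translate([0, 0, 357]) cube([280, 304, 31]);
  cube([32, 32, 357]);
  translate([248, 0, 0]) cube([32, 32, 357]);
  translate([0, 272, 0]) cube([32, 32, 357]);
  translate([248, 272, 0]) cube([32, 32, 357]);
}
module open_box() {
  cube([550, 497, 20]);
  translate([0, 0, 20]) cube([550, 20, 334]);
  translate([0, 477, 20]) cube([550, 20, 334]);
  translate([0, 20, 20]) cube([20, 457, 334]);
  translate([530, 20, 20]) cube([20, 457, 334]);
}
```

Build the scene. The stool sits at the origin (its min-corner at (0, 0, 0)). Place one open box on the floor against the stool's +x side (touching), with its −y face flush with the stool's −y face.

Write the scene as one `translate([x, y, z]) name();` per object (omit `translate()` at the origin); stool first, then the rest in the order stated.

stool();
translate([280, 0, 0]) open_box();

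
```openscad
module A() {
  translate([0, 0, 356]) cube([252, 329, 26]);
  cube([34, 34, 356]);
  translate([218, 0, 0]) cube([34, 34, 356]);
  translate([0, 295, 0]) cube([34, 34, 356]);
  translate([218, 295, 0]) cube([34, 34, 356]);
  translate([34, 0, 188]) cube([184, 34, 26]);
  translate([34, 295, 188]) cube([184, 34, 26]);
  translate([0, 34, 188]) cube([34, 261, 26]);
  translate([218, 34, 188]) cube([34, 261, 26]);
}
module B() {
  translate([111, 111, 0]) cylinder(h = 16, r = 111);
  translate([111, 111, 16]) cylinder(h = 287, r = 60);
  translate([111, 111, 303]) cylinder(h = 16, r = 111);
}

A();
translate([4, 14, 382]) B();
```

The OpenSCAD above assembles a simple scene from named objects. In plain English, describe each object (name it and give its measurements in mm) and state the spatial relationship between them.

A is a four-legged stool. The seat is 252×329 mm, 26 mm thick, top at z = 382 mm. It stands on four square legs, each 34×34 mm in cross-section, from z = 0 to the seat underside, each flush with a corner of the seat. Four stretchers, 34 mm wide and 26 mm tall, connect adjacent legs with their undersides at z = 188 mm, each running between the inner faces of the legs it joins and aligned with the legs' outer faces on the other axis.

B is a spool: two coaxial disc flanges of radius 111 mm and thickness 16 mm, joined by a core cylinder of radius 60 mm and height 287 mm. The lower flange rests on z = 0 and the three cylinders share a vertical axis.

The spool is on top of the stool.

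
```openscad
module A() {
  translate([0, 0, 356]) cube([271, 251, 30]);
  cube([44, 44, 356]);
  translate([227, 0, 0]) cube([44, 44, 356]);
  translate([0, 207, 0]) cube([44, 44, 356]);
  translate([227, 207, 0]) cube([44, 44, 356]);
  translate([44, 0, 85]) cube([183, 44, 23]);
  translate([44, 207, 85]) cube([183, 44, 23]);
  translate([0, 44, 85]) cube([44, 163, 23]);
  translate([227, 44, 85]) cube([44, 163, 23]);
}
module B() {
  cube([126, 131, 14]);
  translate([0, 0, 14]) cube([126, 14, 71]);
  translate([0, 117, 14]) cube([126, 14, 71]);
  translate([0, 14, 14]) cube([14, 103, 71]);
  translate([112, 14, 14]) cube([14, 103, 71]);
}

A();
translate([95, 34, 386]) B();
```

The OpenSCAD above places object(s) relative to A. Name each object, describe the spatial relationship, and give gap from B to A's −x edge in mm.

The open box's min-x is at 95; the stool's min-x is 0; gap = 95 mm.

A is a stool. B is an open box. The open box is on top of the stool. The gap from the open box to the stool's −x edge is 95 mm.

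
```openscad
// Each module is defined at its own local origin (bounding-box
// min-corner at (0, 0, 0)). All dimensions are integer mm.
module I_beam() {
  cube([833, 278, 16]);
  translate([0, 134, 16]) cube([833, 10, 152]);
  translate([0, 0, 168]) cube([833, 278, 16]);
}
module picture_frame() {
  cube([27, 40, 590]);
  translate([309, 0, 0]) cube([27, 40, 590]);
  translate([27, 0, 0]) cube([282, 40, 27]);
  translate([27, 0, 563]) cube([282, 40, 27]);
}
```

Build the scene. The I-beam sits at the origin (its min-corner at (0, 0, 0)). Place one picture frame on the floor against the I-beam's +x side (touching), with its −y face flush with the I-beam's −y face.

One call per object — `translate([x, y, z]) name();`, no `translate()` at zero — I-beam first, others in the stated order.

I_beam();
translate([833, 0, 0]) picture_frame();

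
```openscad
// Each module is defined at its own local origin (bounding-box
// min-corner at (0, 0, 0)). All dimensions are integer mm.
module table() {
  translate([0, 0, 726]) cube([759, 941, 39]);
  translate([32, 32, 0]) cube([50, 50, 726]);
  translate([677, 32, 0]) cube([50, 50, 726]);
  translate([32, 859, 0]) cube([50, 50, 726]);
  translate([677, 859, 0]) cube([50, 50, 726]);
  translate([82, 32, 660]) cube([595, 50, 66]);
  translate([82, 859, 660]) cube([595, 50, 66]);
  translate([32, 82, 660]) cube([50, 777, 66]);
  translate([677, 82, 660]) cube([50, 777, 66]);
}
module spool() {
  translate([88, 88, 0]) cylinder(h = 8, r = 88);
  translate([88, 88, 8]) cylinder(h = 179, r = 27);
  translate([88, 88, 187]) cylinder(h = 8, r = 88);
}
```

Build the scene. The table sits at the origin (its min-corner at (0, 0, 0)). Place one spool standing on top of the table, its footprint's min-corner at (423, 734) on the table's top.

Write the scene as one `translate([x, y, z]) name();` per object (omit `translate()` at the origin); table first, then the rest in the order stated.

table();
translate([423, 734, 765]) spool();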